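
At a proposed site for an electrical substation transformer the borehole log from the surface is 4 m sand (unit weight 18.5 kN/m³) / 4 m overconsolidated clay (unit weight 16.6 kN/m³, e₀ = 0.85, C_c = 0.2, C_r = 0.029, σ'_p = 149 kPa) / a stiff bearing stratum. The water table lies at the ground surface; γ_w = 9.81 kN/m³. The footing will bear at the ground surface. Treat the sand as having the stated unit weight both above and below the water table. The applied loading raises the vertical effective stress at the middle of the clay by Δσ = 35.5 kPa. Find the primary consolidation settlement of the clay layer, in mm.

S_c ≈ 15 mm

Mid-depth of clay below the ground surface: z = 4 + 4/2 = 6 m.
Total vertical stress at mid-clay: σ_v = 18.5×4 + 16.6×2 = 107.2 kPa.
Pore pressure: u = 9.81×(6 − 0) = 58.86 kPa.
Initial effective stress: σ'_0 = σ_v − u = 107.2 − 58.86 = 48.34 kPa.
Final effective stress: σ'_f = 48.34 + 35.5 = 83.84 kPa.
σ'_f = 83.84 ≤ σ'_p = 149 kPa, so the clay remains overconsolidated and only the recompression index applies:
S_c = C_r·H/(1+e₀)·log₁₀(σ'_f/σ'_0) = 0.029×4/1.85×log₁₀(83.84/48.34)
    = 0.062704 × 0.23914 = 0.01499 m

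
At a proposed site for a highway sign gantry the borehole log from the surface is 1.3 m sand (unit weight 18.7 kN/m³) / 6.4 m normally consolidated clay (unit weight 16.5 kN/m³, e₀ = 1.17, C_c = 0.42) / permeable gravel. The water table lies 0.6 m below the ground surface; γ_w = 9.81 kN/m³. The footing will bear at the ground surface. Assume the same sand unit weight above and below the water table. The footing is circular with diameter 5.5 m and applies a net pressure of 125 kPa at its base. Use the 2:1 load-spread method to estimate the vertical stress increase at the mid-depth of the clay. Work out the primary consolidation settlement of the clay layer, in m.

S_c ≈ 0.366 m

Mid-depth of clay below the ground surface: z = 1.3 + 6.4/2 = 4.5 m.
Total vertical stress at mid-clay: σ_v = 18.7×1.3 + 16.5×3.2 = 77.11 kPa.
Pore pressure: u = 9.81×(4.5 − 0.6) = 38.259 kPa.
Initial effective stress: σ'_0 = σ_v − u = 77.11 − 38.259 = 38.851 kPa.
Stress increase at mid-clay by the 2:1 spreading method:
Δσ ≈ qD²/(D+z)² = 125×5.5²/(5.5+4.5)² = 37.812 kPa
Final effective stress: σ'_f = σ'_0 + Δσ = 38.851 + 37.812 = 76.663 kPa.
Normally consolidated clay, so the full stress increment lies on the virgin compression line:
S_c = C_c·H/(1+e₀)·log₁₀(σ'_f/σ'_0) = 0.42×6.4/(1+1.17)×log₁₀(76.663/38.851)
    = 1.2387 × 0.29518 = 0.3656 m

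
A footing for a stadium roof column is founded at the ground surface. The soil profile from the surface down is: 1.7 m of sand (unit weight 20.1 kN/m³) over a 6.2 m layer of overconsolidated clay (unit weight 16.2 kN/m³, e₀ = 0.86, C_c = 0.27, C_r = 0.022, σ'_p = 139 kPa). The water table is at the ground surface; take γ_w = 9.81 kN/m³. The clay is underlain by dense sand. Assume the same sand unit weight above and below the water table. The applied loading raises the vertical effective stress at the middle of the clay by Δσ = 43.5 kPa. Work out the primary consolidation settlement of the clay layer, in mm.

S_c ≈ 24.6 mm

Mid-depth of clay below the ground surface: z = 1.7 + 6.2/2 = 4.8 m.
Total vertical stress at mid-clay: σ_v = 20.1×1.7 + 16.2×3.1 = 84.39 kPa.
Pore pressure: u = 9.81×(4.8 − 0) = 47.088 kPa.
Initial effective stress: σ'_0 = σ_v − u = 84.39 − 47.088 = 37.302 kPa.
Final effective stress: σ'_f = 37.302 + 43.5 = 80.802 kPa.
σ'_f = 80.802 ≤ σ'_p = 139 kPa, so the clay remains overconsolidated and only the recompression index applies:
S_c = C_r·H/(1+e₀)·log₁₀(σ'_f/σ'_0) = 0.022×6.2/1.86×log₁₀(80.802/37.302)
    = 0.073333 × 0.33569 = 0.02462 m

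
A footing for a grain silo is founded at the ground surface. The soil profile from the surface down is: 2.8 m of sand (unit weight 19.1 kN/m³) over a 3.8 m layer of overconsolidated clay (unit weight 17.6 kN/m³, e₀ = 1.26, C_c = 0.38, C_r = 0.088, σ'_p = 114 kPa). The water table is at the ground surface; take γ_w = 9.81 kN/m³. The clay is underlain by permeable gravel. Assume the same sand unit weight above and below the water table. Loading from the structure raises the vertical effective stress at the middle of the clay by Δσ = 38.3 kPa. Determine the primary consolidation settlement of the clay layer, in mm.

S_c ≈ 42.5 mm

Mid-depth of clay below the ground surface: z = 2.8 + 3.8/2 = 4.7 m.
Total vertical stress at mid-clay: σ_v = 19.1×2.8 + 17.6×1.9 = 86.92 kPa.
Pore pressure: u = 9.81×(4.7 − 0) = 46.107 kPa.
Initial effective stress: σ'_0 = σ_v − u = 86.92 − 46.107 = 40.813 kPa.
Final effective stress: σ'_f = 40.813 + 38.3 = 79.113 kPa.
σ'_f = 79.113 ≤ σ'_p = 114 kPa, so the clay remains overconsolidated and only the recompression index applies:
S_c = C_r·H/(1+e₀)·log₁₀(σ'_f/σ'_0) = 0.088×3.8/2.26×log₁₀(79.113/40.813)
    = 0.14796 × 0.28745 = 0.04253 m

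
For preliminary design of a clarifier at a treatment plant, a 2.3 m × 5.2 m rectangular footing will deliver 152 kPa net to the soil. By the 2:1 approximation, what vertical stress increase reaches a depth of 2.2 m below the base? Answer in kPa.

By the 2:1 method the load spreads at 1 horizontal : 2 vertical, so at depth z the loaded area has grown by z in each plan dimension:
Δσ = qBL/((B+z)(L+z)) = 152×2.3×5.2/((2.3+2.2)(5.2+2.2)) = 54.592 kPa

Δσ_z ≈ 54.6 kPa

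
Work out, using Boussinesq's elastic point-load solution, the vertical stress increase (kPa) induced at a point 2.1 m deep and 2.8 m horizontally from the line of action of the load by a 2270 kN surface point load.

Boussinesq vertical stress below a point load on an elastic half-space:
Δσ_z = 3P/(2πz²) · [1 + (r/z)²]^(−5/2)
r/z = 2.8/2.1 = 1.3333; [1+(r/z)²]^(−5/2) = 0.07776.
Δσ_z = 3×2270/(2π×2.1²) × 0.07776 = 245.77 × 0.07776 = 19.11 kPa

Δσ_z ≈ 19.1 kPa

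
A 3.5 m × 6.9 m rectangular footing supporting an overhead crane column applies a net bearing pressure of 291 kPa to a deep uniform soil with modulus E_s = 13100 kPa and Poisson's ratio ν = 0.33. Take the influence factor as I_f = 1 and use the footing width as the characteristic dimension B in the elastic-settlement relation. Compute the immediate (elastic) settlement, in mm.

Immediate (elastic) settlement: S_e = q·B·(1−ν²)/E_s · I_f.
S_e = 291 × 3.5 × (1 − 0.33²) / 13100 × 1
    = 291 × 3.5 × 0.8911 / 13100 × 1
    = 0.06928 m = 69.28 mm

S_e ≈ 69.3 mm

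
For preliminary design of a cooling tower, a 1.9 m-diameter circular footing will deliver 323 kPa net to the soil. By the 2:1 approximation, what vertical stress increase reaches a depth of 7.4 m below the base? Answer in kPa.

Δσ_z ≈ 13.5 kPa

By the 2:1 method the load spreads at 1 horizontal : 2 vertical, so at depth z the loaded area has grown by z in each plan dimension:
Δσ ≈ qD²/(D+z)² = 323×1.9²/(1.9+7.4)² = 13.482 kPa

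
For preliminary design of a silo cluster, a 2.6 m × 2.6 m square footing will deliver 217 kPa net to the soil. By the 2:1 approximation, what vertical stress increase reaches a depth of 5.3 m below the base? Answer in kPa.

By the 2:1 method the load spreads at 1 horizontal : 2 vertical, so at depth z the loaded area has grown by z in each plan dimension:
Δσ = qBL/((B+z)(L+z)) = 217×2.6×2.6/((2.6+5.3)(2.6+5.3)) = 23.505 kPa

Δσ_z ≈ 23.5 kPa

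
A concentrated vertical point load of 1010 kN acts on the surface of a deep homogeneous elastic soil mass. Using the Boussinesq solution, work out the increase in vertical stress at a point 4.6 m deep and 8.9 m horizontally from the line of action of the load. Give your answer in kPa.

Δσ_z ≈ 0.465 kPa

Boussinesq vertical stress below a point load on an elastic half-space:
Δσ_z = 3P/(2πz²) · [1 + (r/z)²]^(−5/2)
r/z = 8.9/4.6 = 1.9348; [1+(r/z)²]^(−5/2) = 0.020407.
Δσ_z = 3×1010/(2π×4.6²) × 0.020407 = 22.79 × 0.020407 = 0.4651 kPa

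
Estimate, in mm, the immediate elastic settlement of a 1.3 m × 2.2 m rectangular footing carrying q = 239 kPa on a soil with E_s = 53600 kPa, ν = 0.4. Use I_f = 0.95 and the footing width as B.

Immediate (elastic) settlement: S_e = q·B·(1−ν²)/E_s · I_f.
S_e = 239 × 1.3 × (1 − 0.4²) / 53600 × 0.95
    = 239 × 1.3 × 0.84 / 53600 × 0.95
    = 0.004626 m = 4.626 mm

S_e ≈ 4.63 mm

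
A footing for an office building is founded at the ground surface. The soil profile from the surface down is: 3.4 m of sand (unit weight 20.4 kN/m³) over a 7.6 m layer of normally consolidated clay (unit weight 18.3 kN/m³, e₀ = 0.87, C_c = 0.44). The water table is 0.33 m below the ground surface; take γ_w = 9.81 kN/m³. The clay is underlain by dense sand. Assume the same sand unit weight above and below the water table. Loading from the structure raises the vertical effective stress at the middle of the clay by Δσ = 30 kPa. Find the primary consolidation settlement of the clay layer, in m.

Mid-depth of clay below the ground surface: z = 3.4 + 7.6/2 = 7.2 m.
Total vertical stress at mid-clay: σ_v = 20.4×3.4 + 18.3×3.8 = 138.9 kPa.
Pore pressure: u = 9.81×(7.2 − 0.33) = 67.395 kPa.
Initial effective stress: σ'_0 = σ_v − u = 138.9 − 67.395 = 71.505 kPa.
Final effective stress: σ'_f = σ'_0 + Δσ = 71.505 + 30 = 101.5 kPa.
Normally consolidated clay, so the full stress increment lies on the virgin compression line:
S_c = C_c·H/(1+e₀)·log₁₀(σ'_f/σ'_0) = 0.44×7.6/(1+0.87)×log₁₀(101.5/71.505)
    = 1.7882 × 0.15213 = 0.272 m

S_c ≈ 0.272 m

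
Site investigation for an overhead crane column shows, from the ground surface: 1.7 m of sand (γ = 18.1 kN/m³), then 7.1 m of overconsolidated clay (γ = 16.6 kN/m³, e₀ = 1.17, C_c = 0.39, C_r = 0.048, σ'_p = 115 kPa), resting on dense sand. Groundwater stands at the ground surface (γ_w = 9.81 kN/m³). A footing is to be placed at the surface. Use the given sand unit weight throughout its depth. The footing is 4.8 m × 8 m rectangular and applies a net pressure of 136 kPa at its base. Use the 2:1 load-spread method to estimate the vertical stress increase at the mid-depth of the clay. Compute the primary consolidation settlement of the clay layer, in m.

Mid-depth of clay below the ground surface: z = 1.7 + 7.1/2 = 5.25 m.
Total vertical stress at mid-clay: σ_v = 18.1×1.7 + 16.6×3.55 = 89.7 kPa.
Pore pressure: u = 9.81×(5.25 − 0) = 51.503 kPa.
Initial effective stress: σ'_0 = σ_v − u = 89.7 − 51.503 = 38.197 kPa.
Stress increase at mid-clay by the 2:1 spreading method:
Δσ = qBL/((B+z)(L+z)) = 136×4.8×8/((4.8+5.25)(8+5.25)) = 39.218 kPa
Final effective stress: σ'_f = 38.197 + 39.218 = 77.415 kPa.
σ'_f = 77.415 ≤ σ'_p = 115 kPa, so the clay remains overconsolidated and only the recompression index applies:
S_c = C_r·H/(1+e₀)·log₁₀(σ'_f/σ'_0) = 0.048×7.1/2.17×log₁₀(77.415/38.197)
    = 0.15705 × 0.3068 = 0.04818 m

S_c ≈ 0.0482 m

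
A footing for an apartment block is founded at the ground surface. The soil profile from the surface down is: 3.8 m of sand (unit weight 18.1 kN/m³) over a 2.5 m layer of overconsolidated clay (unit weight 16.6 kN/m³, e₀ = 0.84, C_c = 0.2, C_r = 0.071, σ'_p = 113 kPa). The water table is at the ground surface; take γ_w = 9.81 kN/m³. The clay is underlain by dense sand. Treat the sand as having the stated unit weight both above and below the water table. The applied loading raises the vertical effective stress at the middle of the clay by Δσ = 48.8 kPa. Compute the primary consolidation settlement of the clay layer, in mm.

Mid-depth of clay below the ground surface: z = 3.8 + 2.5/2 = 5.05 m.
Total vertical stress at mid-clay: σ_v = 18.1×3.8 + 16.6×1.25 = 89.53 kPa.
Pore pressure: u = 9.81×(5.05 − 0) = 49.541 kPa.
Initial effective stress: σ'_0 = σ_v − u = 89.53 − 49.541 = 39.989 kPa.
Final effective stress: σ'_f = 39.989 + 48.8 = 88.789 kPa.
σ'_f = 88.789 ≤ σ'_p = 113 kPa, so the clay remains overconsolidated and only the recompression index applies:
S_c = C_r·H/(1+e₀)·log₁₀(σ'_f/σ'_0) = 0.071×2.5/1.84×log₁₀(88.789/39.989)
    = 0.096468 × 0.34642 = 0.03342 m

S_c ≈ 33.4 mm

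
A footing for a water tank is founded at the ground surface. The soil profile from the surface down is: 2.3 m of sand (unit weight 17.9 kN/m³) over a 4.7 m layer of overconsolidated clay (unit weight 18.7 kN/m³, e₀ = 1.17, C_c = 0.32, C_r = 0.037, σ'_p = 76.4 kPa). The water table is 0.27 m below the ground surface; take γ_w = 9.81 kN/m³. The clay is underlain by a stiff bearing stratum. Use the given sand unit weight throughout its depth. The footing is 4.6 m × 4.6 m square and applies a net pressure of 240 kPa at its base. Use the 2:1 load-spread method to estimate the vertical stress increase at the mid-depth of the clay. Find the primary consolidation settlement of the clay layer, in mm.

S_c ≈ 106 mm

Mid-depth of clay below the ground surface: z = 2.3 + 4.7/2 = 4.65 m.
Total vertical stress at mid-clay: σ_v = 17.9×2.3 + 18.7×2.35 = 85.115 kPa.
Pore pressure: u = 9.81×(4.65 − 0.27) = 42.968 kPa.
Initial effective stress: σ'_0 = σ_v − u = 85.115 − 42.968 = 42.147 kPa.
Stress increase at mid-clay by the 2:1 spreading method:
Δσ = qBL/((B+z)(L+z)) = 240×4.6×4.6/((4.6+4.65)(4.6+4.65)) = 59.353 kPa
Final effective stress: σ'_f = 42.147 + 59.353 = 101.5 kPa.
σ'_f = 101.5 > σ'_p = 76.4 kPa, so the stress path crosses the preconsolidation pressure — recompression up to σ'_p, then virgin compression beyond:
S_c = H/(1+e₀)·[C_r·log₁₀(σ'_p/σ'_0) + C_c·log₁₀(σ'_f/σ'_p)]
    = 4.7/2.17 × [0.037×log₁₀(76.4/42.147) + 0.32×log₁₀(101.5/76.4)]
    = 2.1659 × [0.0095581 + 0.039479] = 0.1062 m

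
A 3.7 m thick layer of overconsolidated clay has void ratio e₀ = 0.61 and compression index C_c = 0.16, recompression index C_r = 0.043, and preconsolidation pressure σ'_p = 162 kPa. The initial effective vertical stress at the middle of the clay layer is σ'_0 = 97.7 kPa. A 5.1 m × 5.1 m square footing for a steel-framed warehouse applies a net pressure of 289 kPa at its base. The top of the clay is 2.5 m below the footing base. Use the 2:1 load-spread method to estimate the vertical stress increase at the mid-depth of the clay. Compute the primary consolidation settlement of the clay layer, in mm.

S_c ≈ 40.2 mm

Mid-depth of clay below the footing base: z = 2.5 + 3.7/2 = 4.35 m.
Stress increase at mid-clay by the 2:1 spreading method:
Δσ = qBL/((B+z)(L+z)) = 289×5.1×5.1/((5.1+4.35)(5.1+4.35)) = 84.173 kPa
Final effective stress: σ'_f = 97.7 + 84.173 = 181.87 kPa.
σ'_f = 181.87 > σ'_p = 162 kPa, so the stress path crosses the preconsolidation pressure — recompression up to σ'_p, then virgin compression beyond:
S_c = H/(1+e₀)·[C_r·log₁₀(σ'_p/σ'_0) + C_c·log₁₀(σ'_f/σ'_p)]
    = 3.7/1.61 × [0.043×log₁₀(162/97.7) + 0.16×log₁₀(181.87/162)]
    = 2.2981 × [0.0094437 + 0.0080394] = 0.04018 m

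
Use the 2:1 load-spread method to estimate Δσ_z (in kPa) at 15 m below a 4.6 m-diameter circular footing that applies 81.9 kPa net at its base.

Δσ_z ≈ 4.51 kPa

By the 2:1 method the load spreads at 1 horizontal : 2 vertical, so at depth z the loaded area has grown by z in each plan dimension:
Δσ ≈ qD²/(D+z)² = 81.9×4.6²/(4.6+15)² = 4.5112 kPa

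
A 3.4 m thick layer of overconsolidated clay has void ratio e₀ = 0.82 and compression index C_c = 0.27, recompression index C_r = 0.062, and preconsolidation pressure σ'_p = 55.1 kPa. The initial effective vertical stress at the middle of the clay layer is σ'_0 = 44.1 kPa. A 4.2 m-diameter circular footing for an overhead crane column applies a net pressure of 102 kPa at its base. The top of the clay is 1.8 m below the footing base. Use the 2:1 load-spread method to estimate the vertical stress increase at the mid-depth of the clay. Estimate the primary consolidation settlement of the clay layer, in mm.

S_c ≈ 77.1 mm

Mid-depth of clay below the footing base: z = 1.8 + 3.4/2 = 3.5 m.
Stress increase at mid-clay by the 2:1 spreading method:
Δσ ≈ qD²/(D+z)² = 102×4.2²/(4.2+3.5)² = 30.347 kPa
Final effective stress: σ'_f = 44.1 + 30.347 = 74.447 kPa.
σ'_f = 74.447 > σ'_p = 55.1 kPa, so the stress path crosses the preconsolidation pressure — recompression up to σ'_p, then virgin compression beyond:
S_c = H/(1+e₀)·[C_r·log₁₀(σ'_p/σ'_0) + C_c·log₁₀(σ'_f/σ'_p)]
    = 3.4/1.82 × [0.062×log₁₀(55.1/44.1) + 0.27×log₁₀(74.447/55.1)]
    = 1.8681 × [0.0059962 + 0.035288] = 0.07712 m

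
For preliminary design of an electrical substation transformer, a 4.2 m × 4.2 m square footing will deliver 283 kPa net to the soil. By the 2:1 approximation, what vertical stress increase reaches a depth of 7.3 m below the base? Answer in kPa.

Δσ_z ≈ 37.7 kPa

By the 2:1 method the load spreads at 1 horizontal : 2 vertical, so at depth z the loaded area has grown by z in each plan dimension:
Δσ = qBL/((B+z)(L+z)) = 283×4.2×4.2/((4.2+7.3)(4.2+7.3)) = 37.748 kPa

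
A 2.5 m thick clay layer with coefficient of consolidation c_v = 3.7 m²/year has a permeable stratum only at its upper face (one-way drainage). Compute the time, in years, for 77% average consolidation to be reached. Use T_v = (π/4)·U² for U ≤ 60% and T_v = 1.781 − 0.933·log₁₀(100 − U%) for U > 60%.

Drainage path length: H_d = H = 2.5 m (single drainage).
U > 60%: T_v = 1.781 − 0.933·log₁₀(100 − 77) = 0.51051.
t = T_v·H_d²/c_v = 0.51051×2.5²/3.7 = 0.8623 years.

t ≈ 0.862 years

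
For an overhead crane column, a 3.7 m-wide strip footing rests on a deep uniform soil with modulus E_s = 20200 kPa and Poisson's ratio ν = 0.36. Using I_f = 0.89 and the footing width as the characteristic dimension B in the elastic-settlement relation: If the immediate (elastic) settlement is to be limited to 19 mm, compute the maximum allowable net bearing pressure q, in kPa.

q ≈ 134 kPa

S_e = q·B·(1−ν²)/E_s · I_f  ⇒  q = S_e·E_s / (B·(1−ν²)·I_f).
q = 0.019 × 20200 / (3.7 × 0.8704 × 0.89) = 133.9 kPa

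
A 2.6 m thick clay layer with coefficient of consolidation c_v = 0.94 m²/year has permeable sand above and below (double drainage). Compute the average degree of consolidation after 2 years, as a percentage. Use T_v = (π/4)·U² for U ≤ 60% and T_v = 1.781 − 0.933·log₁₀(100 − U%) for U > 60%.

U ≈ 94.8 %

Drainage path length: H_d = H/2 = 1.3 m (double drainage).
T_v = c_v·t/H_d² = 0.94×2/1.3² = 1.1124.
T_v = 1.1124 corresponds to the U > 60% branch:
U = 1 − 10^((1.781 − T_v)/0.933)/100 = 0.9479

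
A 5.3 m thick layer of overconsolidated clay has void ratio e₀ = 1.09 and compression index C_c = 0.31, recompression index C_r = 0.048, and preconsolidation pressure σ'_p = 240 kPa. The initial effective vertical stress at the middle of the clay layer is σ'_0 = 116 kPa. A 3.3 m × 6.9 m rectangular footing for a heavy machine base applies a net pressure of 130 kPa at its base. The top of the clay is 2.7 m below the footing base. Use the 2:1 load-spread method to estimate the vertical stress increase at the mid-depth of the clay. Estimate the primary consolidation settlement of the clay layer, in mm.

Mid-depth of clay below the footing base: z = 2.7 + 5.3/2 = 5.35 m.
Stress increase at mid-clay by the 2:1 spreading method:
Δσ = qBL/((B+z)(L+z)) = 130×3.3×6.9/((3.3+5.35)(6.9+5.35)) = 27.935 kPa
Final effective stress: σ'_f = 116 + 27.935 = 143.94 kPa.
σ'_f = 143.94 ≤ σ'_p = 240 kPa, so the clay remains overconsolidated and only the recompression index applies:
S_c = C_r·H/(1+e₀)·log₁₀(σ'_f/σ'_0) = 0.048×5.3/2.09×log₁₀(143.94/116)
    = 0.12172 × 0.093724 = 0.01141 m

S_c ≈ 11.4 mm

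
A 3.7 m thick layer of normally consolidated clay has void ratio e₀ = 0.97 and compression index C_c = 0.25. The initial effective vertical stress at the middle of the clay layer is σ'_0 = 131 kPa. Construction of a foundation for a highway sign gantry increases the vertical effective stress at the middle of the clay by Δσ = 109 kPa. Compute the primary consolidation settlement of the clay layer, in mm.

S_c ≈ 123 mm

Final effective stress: σ'_f = σ'_0 + Δσ = 131 + 109 = 240 kPa.
Normally consolidated clay, so the full stress increment lies on the virgin compression line:
S_c = C_c·H/(1+e₀)·log₁₀(σ'_f/σ'_0) = 0.25×3.7/(1+0.97)×log₁₀(240/131)
    = 0.46954 × 0.26294 = 0.1235 m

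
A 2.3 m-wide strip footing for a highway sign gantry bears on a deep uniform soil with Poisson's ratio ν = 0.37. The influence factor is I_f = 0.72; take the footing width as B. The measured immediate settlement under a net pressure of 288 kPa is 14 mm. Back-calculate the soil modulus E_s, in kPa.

S_e = q·B·(1−ν²)/E_s · I_f  ⇒  E_s = q·B·(1−ν²)·I_f / S_e.
E_s = 288 × 2.3 × 0.8631 × 0.72 / 0.014 = 29400 kPa

E_s ≈ 29400 kPa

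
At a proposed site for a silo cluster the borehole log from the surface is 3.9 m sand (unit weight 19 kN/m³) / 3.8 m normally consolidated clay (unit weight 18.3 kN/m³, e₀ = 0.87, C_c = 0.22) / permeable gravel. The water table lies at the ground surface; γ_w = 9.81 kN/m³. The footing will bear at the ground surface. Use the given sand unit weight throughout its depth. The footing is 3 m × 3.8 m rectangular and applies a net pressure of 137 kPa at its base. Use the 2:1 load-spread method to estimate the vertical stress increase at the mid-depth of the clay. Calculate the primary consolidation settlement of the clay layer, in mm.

Mid-depth of clay below the ground surface: z = 3.9 + 3.8/2 = 5.8 m.
Total vertical stress at mid-clay: σ_v = 19×3.9 + 18.3×1.9 = 108.87 kPa.
Pore pressure: u = 9.81×(5.8 − 0) = 56.898 kPa.
Initial effective stress: σ'_0 = σ_v − u = 108.87 − 56.898 = 51.972 kPa.
Stress increase at mid-clay by the 2:1 spreading method:
Δσ = qBL/((B+z)(L+z)) = 137×3×3.8/((3+5.8)(3.8+5.8)) = 18.487 kPa
Final effective stress: σ'_f = σ'_0 + Δσ = 51.972 + 18.487 = 70.459 kPa.
Normally consolidated clay, so the full stress increment lies on the virgin compression line:
S_c = C_c·H/(1+e₀)·log₁₀(σ'_f/σ'_0) = 0.22×3.8/(1+0.87)×log₁₀(70.459/51.972)
    = 0.44706 × 0.13217 = 0.05909 m

S_c ≈ 59.1 mm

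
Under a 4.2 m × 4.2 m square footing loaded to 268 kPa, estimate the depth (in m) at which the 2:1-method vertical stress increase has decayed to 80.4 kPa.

z ≈ 3.47 m

2:1 spreading — at depth z the loaded area has grown by z in each plan dimension:
qB²/(B+z)² = Δσ_z ⇒ z = B(√(q/Δσ_z) − 1) = 4.2×(√(268/80.4) − 1) = 3.468 m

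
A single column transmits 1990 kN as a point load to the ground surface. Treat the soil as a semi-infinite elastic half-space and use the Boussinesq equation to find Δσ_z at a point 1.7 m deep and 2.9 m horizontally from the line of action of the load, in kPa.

Boussinesq vertical stress below a point load on an elastic half-space:
Δσ_z = 3P/(2πz²) · [1 + (r/z)²]^(−5/2)
r/z = 2.9/1.7 = 1.7059; [1+(r/z)²]^(−5/2) = 0.033079.
Δσ_z = 3×1990/(2π×1.7²) × 0.033079 = 328.77 × 0.033079 = 10.88 kPa

Δσ_z ≈ 10.9 kPa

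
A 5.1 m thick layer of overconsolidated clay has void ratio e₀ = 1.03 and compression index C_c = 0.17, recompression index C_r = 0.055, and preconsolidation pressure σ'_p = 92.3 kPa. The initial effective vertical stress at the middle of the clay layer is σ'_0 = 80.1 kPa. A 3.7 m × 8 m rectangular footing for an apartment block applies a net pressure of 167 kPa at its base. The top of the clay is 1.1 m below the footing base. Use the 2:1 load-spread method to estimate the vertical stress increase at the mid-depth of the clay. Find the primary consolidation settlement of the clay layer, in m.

Mid-depth of clay below the footing base: z = 1.1 + 5.1/2 = 3.65 m.
Stress increase at mid-clay by the 2:1 spreading method:
Δσ = qBL/((B+z)(L+z)) = 167×3.7×8/((3.7+3.65)(8+3.65)) = 57.729 kPa
Final effective stress: σ'_f = 80.1 + 57.729 = 137.83 kPa.
σ'_f = 137.83 > σ'_p = 92.3 kPa, so the stress path crosses the preconsolidation pressure — recompression up to σ'_p, then virgin compression beyond:
S_c = H/(1+e₀)·[C_r·log₁₀(σ'_p/σ'_0) + C_c·log₁₀(σ'_f/σ'_p)]
    = 5.1/2.03 × [0.055×log₁₀(92.3/80.1) + 0.17×log₁₀(137.83/92.3)]
    = 2.5123 × [0.0033863 + 0.029604] = 0.08288 m

S_c ≈ 0.0829 m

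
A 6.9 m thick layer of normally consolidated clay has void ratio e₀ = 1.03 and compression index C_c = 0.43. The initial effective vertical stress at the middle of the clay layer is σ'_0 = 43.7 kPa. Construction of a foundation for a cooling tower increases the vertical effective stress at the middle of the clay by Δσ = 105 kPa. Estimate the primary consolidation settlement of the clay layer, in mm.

Final effective stress: σ'_f = σ'_0 + Δσ = 43.7 + 105 = 148.7 kPa.
Normally consolidated clay, so the full stress increment lies on the virgin compression line:
S_c = C_c·H/(1+e₀)·log₁₀(σ'_f/σ'_0) = 0.43×6.9/(1+1.03)×log₁₀(148.7/43.7)
    = 1.4616 × 0.53183 = 0.7773 m

S_c ≈ 777 mm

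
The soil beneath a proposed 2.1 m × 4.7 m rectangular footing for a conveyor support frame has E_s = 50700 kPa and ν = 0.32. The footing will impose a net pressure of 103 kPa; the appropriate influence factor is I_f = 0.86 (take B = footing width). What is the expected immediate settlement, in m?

Immediate (elastic) settlement: S_e = q·B·(1−ν²)/E_s · I_f.
S_e = 103 × 2.1 × (1 − 0.32²) / 50700 × 0.86
    = 103 × 2.1 × 0.8976 / 50700 × 0.86
    = 0.003293 m

S_e ≈ 0.00329 m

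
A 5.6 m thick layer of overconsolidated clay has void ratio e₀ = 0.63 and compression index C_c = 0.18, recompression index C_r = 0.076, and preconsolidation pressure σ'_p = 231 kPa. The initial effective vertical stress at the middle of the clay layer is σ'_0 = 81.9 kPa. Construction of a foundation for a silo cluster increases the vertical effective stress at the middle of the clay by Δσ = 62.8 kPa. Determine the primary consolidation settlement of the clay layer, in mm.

S_c ≈ 64.5 mm

Final effective stress: σ'_f = 81.9 + 62.8 = 144.7 kPa.
σ'_f = 144.7 ≤ σ'_p = 231 kPa, so the clay remains overconsolidated and only the recompression index applies:
S_c = C_r·H/(1+e₀)·log₁₀(σ'_f/σ'_0) = 0.076×5.6/1.63×log₁₀(144.7/81.9)
    = 0.26111 × 0.24718 = 0.06454 m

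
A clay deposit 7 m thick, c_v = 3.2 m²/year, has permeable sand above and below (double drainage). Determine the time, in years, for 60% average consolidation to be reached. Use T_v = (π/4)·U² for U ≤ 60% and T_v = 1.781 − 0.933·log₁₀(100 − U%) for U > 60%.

Drainage path length: H_d = H/2 = 3.5 m (double drainage).
U ≤ 60%: T_v = (π/4)·U² = (π/4)×0.6² = 0.28274.
t = T_v·H_d²/c_v = 0.28274×3.5²/3.2 = 1.082 years.

t ≈ 1.08 years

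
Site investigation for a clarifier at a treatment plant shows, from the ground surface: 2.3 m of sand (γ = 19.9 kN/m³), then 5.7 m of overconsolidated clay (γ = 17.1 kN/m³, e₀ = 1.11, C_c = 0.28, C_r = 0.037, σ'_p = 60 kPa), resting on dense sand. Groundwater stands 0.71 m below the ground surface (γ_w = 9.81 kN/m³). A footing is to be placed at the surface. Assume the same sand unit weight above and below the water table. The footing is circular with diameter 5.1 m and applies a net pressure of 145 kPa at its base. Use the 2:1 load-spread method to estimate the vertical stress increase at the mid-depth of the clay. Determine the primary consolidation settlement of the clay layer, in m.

S_c ≈ 0.129 m

Mid-depth of clay below the ground surface: z = 2.3 + 5.7/2 = 5.15 m.
Total vertical stress at mid-clay: σ_v = 19.9×2.3 + 17.1×2.85 = 94.505 kPa.
Pore pressure: u = 9.81×(5.15 − 0.71) = 43.556 kPa.
Initial effective stress: σ'_0 = σ_v − u = 94.505 − 43.556 = 50.949 kPa.
Stress increase at mid-clay by the 2:1 spreading method:
Δσ ≈ qD²/(D+z)² = 145×5.1²/(5.1+5.15)² = 35.897 kPa
Final effective stress: σ'_f = 50.949 + 35.897 = 86.846 kPa.
σ'_f = 86.846 > σ'_p = 60 kPa, so the stress path crosses the preconsolidation pressure — recompression up to σ'_p, then virgin compression beyond:
S_c = H/(1+e₀)·[C_r·log₁₀(σ'_p/σ'_0) + C_c·log₁₀(σ'_f/σ'_p)]
    = 5.7/2.11 × [0.037×log₁₀(60/50.949) + 0.28×log₁₀(86.846/60)]
    = 2.7014 × [0.0026276 + 0.044968] = 0.1286 m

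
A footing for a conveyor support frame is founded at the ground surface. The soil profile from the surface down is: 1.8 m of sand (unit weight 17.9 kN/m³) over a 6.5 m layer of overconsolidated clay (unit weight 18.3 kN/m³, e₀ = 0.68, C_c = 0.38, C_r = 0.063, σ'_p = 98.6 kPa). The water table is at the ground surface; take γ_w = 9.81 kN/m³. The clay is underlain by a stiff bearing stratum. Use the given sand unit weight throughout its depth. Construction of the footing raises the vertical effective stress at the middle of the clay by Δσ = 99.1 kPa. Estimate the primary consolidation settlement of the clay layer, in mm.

S_c ≈ 319 mm

Mid-depth of clay below the ground surface: z = 1.8 + 6.5/2 = 5.05 m.
Total vertical stress at mid-clay: σ_v = 17.9×1.8 + 18.3×3.25 = 91.695 kPa.
Pore pressure: u = 9.81×(5.05 − 0) = 49.541 kPa.
Initial effective stress: σ'_0 = σ_v − u = 91.695 − 49.541 = 42.154 kPa.
Final effective stress: σ'_f = 42.154 + 99.1 = 141.25 kPa.
σ'_f = 141.25 > σ'_p = 98.6 kPa, so the stress path crosses the preconsolidation pressure — recompression up to σ'_p, then virgin compression beyond:
S_c = H/(1+e₀)·[C_r·log₁₀(σ'_p/σ'_0) + C_c·log₁₀(σ'_f/σ'_p)]
    = 6.5/1.68 × [0.063×log₁₀(98.6/42.154) + 0.38×log₁₀(141.25/98.6)]
    = 3.869 × [0.023249 + 0.059322] = 0.3195 m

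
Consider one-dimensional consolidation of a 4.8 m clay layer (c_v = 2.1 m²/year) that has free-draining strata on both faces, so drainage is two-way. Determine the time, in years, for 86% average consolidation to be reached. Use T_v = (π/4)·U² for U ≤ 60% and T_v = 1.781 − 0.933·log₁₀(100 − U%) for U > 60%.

t ≈ 1.95 years

Drainage path length: H_d = H/2 = 2.4 m (double drainage).
U > 60%: T_v = 1.781 − 0.933·log₁₀(100 − 86) = 0.71166.
t = T_v·H_d²/c_v = 0.71166×2.4²/2.1 = 1.952 years.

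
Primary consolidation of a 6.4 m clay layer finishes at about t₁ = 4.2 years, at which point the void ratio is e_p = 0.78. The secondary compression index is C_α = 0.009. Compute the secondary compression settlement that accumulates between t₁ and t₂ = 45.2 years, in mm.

Secondary compression: S_s = C_α·H/(1+e_p)·log₁₀(t₂/t₁)
S_s = 0.009×6.4/(1+0.78)×log₁₀(45.2/4.2)
    = 0.03236 × 1.032 = 0.03339 m

S_s ≈ 33.4 mm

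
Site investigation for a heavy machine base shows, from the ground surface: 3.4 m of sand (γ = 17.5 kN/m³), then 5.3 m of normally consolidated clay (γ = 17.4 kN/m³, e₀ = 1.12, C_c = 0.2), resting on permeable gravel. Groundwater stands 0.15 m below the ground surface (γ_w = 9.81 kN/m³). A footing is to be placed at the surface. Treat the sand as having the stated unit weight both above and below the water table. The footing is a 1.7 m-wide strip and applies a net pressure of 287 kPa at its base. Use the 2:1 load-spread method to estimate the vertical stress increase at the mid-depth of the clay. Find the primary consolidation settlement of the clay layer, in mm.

S_c ≈ 183 mm

Mid-depth of clay below the ground surface: z = 3.4 + 5.3/2 = 6.05 m.
Total vertical stress at mid-clay: σ_v = 17.5×3.4 + 17.4×2.65 = 105.61 kPa.
Pore pressure: u = 9.81×(6.05 − 0.15) = 57.879 kPa.
Initial effective stress: σ'_0 = σ_v − u = 105.61 − 57.879 = 47.731 kPa.
Stress increase at mid-clay by the 2:1 spreading method:
Δσ = qB/(B+z) = 287×1.7/(1.7+6.05) = 62.955 kPa
Final effective stress: σ'_f = σ'_0 + Δσ = 47.731 + 62.955 = 110.69 kPa.
Normally consolidated clay, so the full stress increment lies on the virgin compression line:
S_c = C_c·H/(1+e₀)·log₁₀(σ'_f/σ'_0) = 0.2×5.3/(1+1.12)×log₁₀(110.69/47.731)
    = 0.5 × 0.36531 = 0.1827 m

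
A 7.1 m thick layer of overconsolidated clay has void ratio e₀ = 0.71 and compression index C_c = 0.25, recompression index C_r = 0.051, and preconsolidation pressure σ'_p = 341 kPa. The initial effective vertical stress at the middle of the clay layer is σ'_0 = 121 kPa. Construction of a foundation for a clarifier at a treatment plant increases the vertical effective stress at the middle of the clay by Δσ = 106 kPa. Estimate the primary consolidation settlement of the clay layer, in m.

S_c ≈ 0.0579 m

Final effective stress: σ'_f = 121 + 106 = 227 kPa.
σ'_f = 227 ≤ σ'_p = 341 kPa, so the clay remains overconsolidated and only the recompression index applies:
S_c = C_r·H/(1+e₀)·log₁₀(σ'_f/σ'_0) = 0.051×7.1/1.71×log₁₀(227/121)
    = 0.21175 × 0.27324 = 0.05786 m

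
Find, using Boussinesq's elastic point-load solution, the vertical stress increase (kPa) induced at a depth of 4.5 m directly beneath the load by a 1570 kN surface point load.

Boussinesq vertical stress below a point load on an elastic half-space:
Δσ_z = 3P/(2πz²) · [1 + (r/z)²]^(−5/2)
r/z = 0/4.5 = 0; [1+(r/z)²]^(−5/2) = 1.
Δσ_z = 3×1570/(2π×4.5²) × 1 = 37.018 × 1 = 37.02 kPa

Δσ_z ≈ 37 kPa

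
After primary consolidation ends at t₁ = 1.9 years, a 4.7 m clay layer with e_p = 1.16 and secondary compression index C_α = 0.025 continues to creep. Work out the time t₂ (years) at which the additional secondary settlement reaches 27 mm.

t₂ ≈ 5.96 years

S_s = C_α·H/(1+e_p)·log₁₀(t₂/t₁) ⇒ log₁₀(t₂/t₁) = S_s·(1+e_p)/(C_α·H).
log₁₀(t₂/t₁) = 0.027 × (1+1.16) / (0.025×4.7) = 0.4963
t₂ = t₁ × 10^0.4963 = 1.9 × 3.136 = 5.958 years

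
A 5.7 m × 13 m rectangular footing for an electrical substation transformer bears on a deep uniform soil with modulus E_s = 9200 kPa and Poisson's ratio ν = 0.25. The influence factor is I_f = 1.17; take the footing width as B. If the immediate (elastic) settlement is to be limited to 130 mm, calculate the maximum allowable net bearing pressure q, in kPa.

q ≈ 191 kPa

S_e = q·B·(1−ν²)/E_s · I_f  ⇒  q = S_e·E_s / (B·(1−ν²)·I_f).
q = 0.13 × 9200 / (5.7 × 0.9375 × 1.17) = 191.3 kPa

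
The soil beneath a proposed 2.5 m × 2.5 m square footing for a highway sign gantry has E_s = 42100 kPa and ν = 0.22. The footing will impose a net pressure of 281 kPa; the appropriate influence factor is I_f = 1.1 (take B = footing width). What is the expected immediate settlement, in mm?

Immediate (elastic) settlement: S_e = q·B·(1−ν²)/E_s · I_f.
S_e = 281 × 2.5 × (1 − 0.22²) / 42100 × 1.1
    = 281 × 2.5 × 0.9516 / 42100 × 1.1
    = 0.01747 m = 17.47 mm

S_e ≈ 17.5 mm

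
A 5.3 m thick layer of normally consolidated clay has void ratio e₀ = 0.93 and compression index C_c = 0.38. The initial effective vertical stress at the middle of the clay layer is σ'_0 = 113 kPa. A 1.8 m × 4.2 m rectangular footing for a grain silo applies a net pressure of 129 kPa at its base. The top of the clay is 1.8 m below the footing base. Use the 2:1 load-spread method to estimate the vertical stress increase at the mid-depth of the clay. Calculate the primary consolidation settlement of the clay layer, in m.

S_c ≈ 0.0671 m

Mid-depth of clay below the footing base: z = 1.8 + 5.3/2 = 4.45 m.
Stress increase at mid-clay by the 2:1 spreading method:
Δσ = qBL/((B+z)(L+z)) = 129×1.8×4.2/((1.8+4.45)(4.2+4.45)) = 18.039 kPa
Final effective stress: σ'_f = σ'_0 + Δσ = 113 + 18.039 = 131.04 kPa.
Normally consolidated clay, so the full stress increment lies on the virgin compression line:
S_c = C_c·H/(1+e₀)·log₁₀(σ'_f/σ'_0) = 0.38×5.3/(1+0.93)×log₁₀(131.04/113)
    = 1.0435 × 0.064325 = 0.06712 m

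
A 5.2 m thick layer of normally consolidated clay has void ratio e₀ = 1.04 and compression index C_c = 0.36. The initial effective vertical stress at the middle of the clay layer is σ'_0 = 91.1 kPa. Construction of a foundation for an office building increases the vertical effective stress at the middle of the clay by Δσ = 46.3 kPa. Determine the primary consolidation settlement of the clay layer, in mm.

Final effective stress: σ'_f = σ'_0 + Δσ = 91.1 + 46.3 = 137.4 kPa.
Normally consolidated clay, so the full stress increment lies on the virgin compression line:
S_c = C_c·H/(1+e₀)·log₁₀(σ'_f/σ'_0) = 0.36×5.2/(1+1.04)×log₁₀(137.4/91.1)
    = 0.91765 × 0.17847 = 0.1638 m

S_c ≈ 164 mm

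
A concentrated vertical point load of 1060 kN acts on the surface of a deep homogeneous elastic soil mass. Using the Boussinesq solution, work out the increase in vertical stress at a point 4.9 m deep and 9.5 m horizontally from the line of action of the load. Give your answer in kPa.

Boussinesq vertical stress below a point load on an elastic half-space:
Δσ_z = 3P/(2πz²) · [1 + (r/z)²]^(−5/2)
r/z = 9.5/4.9 = 1.9388; [1+(r/z)²]^(−5/2) = 0.020242.
Δσ_z = 3×1060/(2π×4.9²) × 0.020242 = 21.079 × 0.020242 = 0.4267 kPa

Δσ_z ≈ 0.427 kPa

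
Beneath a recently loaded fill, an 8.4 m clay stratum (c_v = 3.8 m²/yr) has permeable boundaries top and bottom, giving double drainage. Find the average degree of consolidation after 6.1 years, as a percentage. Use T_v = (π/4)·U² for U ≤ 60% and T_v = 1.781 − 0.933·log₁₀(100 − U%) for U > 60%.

U ≈ 96.8 %

Drainage path length: H_d = H/2 = 4.2 m (double drainage).
T_v = c_v·t/H_d² = 3.8×6.1/4.2² = 1.3141.
T_v = 1.3141 corresponds to the U > 60% branch:
U = 1 − 10^((1.781 − T_v)/0.933)/100 = 0.9683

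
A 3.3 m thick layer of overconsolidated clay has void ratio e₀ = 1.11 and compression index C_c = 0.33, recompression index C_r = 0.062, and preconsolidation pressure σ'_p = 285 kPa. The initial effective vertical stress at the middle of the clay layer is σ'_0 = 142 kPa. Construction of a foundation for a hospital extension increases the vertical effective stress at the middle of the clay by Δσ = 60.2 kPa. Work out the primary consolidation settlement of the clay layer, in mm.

S_c ≈ 14.9 mm

Final effective stress: σ'_f = 142 + 60.2 = 202.2 kPa.
σ'_f = 202.2 ≤ σ'_p = 285 kPa, so the clay remains overconsolidated and only the recompression index applies:
S_c = C_r·H/(1+e₀)·log₁₀(σ'_f/σ'_0) = 0.062×3.3/2.11×log₁₀(202.2/142)
    = 0.096968 × 0.15349 = 0.01488 m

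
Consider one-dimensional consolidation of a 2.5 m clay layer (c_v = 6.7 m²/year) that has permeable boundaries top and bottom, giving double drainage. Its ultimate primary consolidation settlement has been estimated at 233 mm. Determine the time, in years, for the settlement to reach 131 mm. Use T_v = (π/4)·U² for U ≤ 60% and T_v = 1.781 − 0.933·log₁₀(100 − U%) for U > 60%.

Drainage path length: H_d = H/2 = 1.25 m (double drainage).
U = S(t)/S_ult = 131/233 = 0.5622.
U ≤ 60%: T_v = (π/4)·U² = (π/4)×0.56223² = 0.24827.
t = T_v·H_d²/c_v = 0.24827×1.25²/6.7 = 0.0579 years.

t ≈ 0.0579 years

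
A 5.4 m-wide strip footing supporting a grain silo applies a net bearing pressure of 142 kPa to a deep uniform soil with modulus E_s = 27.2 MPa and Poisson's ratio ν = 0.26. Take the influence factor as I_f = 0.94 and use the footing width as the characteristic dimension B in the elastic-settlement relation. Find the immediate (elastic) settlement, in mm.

Immediate (elastic) settlement: S_e = q·B·(1−ν²)/E_s · I_f.
E_s = 27.2 MPa = 27200 kPa.
S_e = 142 × 5.4 × (1 − 0.26²) / 27200 × 0.94
    = 142 × 5.4 × 0.9324 / 27200 × 0.94
    = 0.02471 m = 24.71 mm

S_e ≈ 24.7 mm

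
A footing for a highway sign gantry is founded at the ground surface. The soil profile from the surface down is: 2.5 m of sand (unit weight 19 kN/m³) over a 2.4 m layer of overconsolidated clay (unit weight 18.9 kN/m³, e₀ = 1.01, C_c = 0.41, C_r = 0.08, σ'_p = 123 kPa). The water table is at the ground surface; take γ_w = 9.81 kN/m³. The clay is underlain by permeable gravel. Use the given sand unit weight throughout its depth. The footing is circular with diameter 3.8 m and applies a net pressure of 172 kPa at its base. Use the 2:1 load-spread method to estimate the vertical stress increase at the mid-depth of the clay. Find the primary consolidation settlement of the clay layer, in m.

S_c ≈ 0.0346 m

Mid-depth of clay below the ground surface: z = 2.5 + 2.4/2 = 3.7 m.
Total vertical stress at mid-clay: σ_v = 19×2.5 + 18.9×1.2 = 70.18 kPa.
Pore pressure: u = 9.81×(3.7 − 0) = 36.297 kPa.
Initial effective stress: σ'_0 = σ_v − u = 70.18 − 36.297 = 33.883 kPa.
Stress increase at mid-clay by the 2:1 spreading method:
Δσ ≈ qD²/(D+z)² = 172×3.8²/(3.8+3.7)² = 44.154 kPa
Final effective stress: σ'_f = 33.883 + 44.154 = 78.037 kPa.
σ'_f = 78.037 ≤ σ'_p = 123 kPa, so the clay remains overconsolidated and only the recompression index applies:
S_c = C_r·H/(1+e₀)·log₁₀(σ'_f/σ'_0) = 0.08×2.4/2.01×log₁₀(78.037/33.883)
    = 0.09552 × 0.36232 = 0.03461 m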